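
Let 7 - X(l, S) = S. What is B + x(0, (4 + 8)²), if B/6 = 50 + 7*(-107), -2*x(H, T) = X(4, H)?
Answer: -8395/2 ≈ -4197.5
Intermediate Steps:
X(l, S) = 7 - S
x(H, T) = -7/2 + H/2 (x(H, T) = -(7 - H)/2 = -7/2 + H/2)
B = -4194 (B = 6*(50 + 7*(-107)) = 6*(50 - 749) = 6*(-699) = -4194)
B + x(0, (4 + 8)²) = -4194 + (-7/2 + (½)*0) = -4194 + (-7/2 + 0) = -4194 - 7/2 = -8395/2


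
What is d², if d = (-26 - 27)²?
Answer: 7890481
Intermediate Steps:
d = 2809 (d = (-53)² = 2809)
d² = 2809² = 7890481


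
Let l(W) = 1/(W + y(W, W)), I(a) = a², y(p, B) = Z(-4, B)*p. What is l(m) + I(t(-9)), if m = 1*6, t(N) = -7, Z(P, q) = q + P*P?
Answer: 6763/138 ≈ 49.007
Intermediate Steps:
Z(P, q) = q + P²
y(p, B) = p*(16 + B) (y(p, B) = (B + (-4)²)*p = (B + 16)*p = (16 + B)*p = p*(16 + B))
m = 6
l(W) = 1/(W + W*(16 + W))
l(m) + I(t(-9)) = 1/(6*(17 + 6)) + (-7)² = (⅙)/23 + 49 = (⅙)*(1/23) + 49 = 1/138 + 49 = 6763/138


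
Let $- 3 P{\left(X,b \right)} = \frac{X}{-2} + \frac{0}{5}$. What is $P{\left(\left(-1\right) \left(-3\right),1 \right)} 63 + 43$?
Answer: $\frac{149}{2} \approx 74.5$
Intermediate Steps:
$P{\left(X,b \right)} = \frac{X}{6}$ ($P{\left(X,b \right)} = - \frac{\frac{X}{-2} + \frac{0}{5}}{3} = - \frac{X \left(- \frac{1}{2}\right) + 0 \cdot \frac{1}{5}}{3} = - \frac{- \frac{X}{2} + 0}{3} = - \frac{\left(- \frac{1}{2}\right) X}{3} = \frac{X}{6}$)
$P{\left(\left(-1\right) \left(-3\right),1 \right)} 63 + 43 = \frac{\left(-1\right) \left(-3\right)}{6} \cdot 63 + 43 = \frac{1}{6} \cdot 3 \cdot 63 + 43 = \frac{1}{2} \cdot 63 + 43 = \frac{63}{2} + 43 = \frac{149}{2}$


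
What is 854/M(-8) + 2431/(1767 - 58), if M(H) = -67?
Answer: -1296609/114503 ≈ -11.324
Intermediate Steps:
854/M(-8) + 2431/(1767 - 58) = 854/(-67) + 2431/(1767 - 58) = 854*(-1/67) + 2431/1709 = -854/67 + 2431*(1/1709) = -854/67 + 2431/1709 = -1296609/114503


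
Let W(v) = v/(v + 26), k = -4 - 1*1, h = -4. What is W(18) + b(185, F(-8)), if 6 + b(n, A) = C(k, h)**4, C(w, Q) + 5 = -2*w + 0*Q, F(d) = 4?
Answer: 13627/22 ≈ 619.41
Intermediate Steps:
k = -5 (k = -4 - 1 = -5)
C(w, Q) = -5 - 2*w (C(w, Q) = -5 + (-2*w + 0*Q) = -5 + (-2*w + 0) = -5 - 2*w)
b(n, A) = 619 (b(n, A) = -6 + (-5 - 2*(-5))**4 = -6 + (-5 + 10)**4 = -6 + 5**4 = -6 + 625 = 619)
W(v) = v/(26 + v)
W(18) + b(185, F(-8)) = 18/(26 + 18) + 619 = 18/44 + 619 = 18*(1/44) + 619 = 9/22 + 619 = 13627/22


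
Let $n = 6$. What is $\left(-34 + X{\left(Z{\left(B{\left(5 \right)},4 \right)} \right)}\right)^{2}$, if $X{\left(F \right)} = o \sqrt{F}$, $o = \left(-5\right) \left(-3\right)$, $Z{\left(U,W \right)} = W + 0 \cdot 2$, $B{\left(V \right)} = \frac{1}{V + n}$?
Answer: $16$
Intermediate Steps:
$B{\left(V \right)} = \frac{1}{6 + V}$ ($B{\left(V \right)} = \frac{1}{V + 6} = \frac{1}{6 + V}$)
$Z{\left(U,W \right)} = W$ ($Z{\left(U,W \right)} = W + 0 = W$)
$o = 15$
$X{\left(F \right)} = 15 \sqrt{F}$
$\left(-34 + X{\left(Z{\left(B{\left(5 \right)},4 \right)} \right)}\right)^{2} = \left(-34 + 15 \sqrt{4}\right)^{2} = \left(-34 + 15 \cdot 2\right)^{2} = \left(-34 + 30\right)^{2} = \left(-4\right)^{2} = 16$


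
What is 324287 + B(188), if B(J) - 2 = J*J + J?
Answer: 359821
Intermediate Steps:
B(J) = 2 + J + J² (B(J) = 2 + (J*J + J) = 2 + (J² + J) = 2 + (J + J²) = 2 + J + J²)
324287 + B(188) = 324287 + (2 + 188 + 188²) = 324287 + (2 + 188 + 35344) = 324287 + 35534 = 359821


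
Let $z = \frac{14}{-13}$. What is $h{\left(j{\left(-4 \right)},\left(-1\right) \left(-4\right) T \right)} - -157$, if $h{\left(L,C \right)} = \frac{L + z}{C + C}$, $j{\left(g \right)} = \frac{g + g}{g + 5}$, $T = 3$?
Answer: $\frac{24433}{156} \approx 156.62$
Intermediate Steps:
$j{\left(g \right)} = \frac{2 g}{5 + g}$
$z = - \frac{14}{13}$ ($z = 14 \left(- \frac{1}{13}\right) = - \frac{14}{13} \approx -1.0769$)
$h{\left(L,C \right)} = \frac{- \frac{14}{13} + L}{2 C}$ ($h{\left(L,C \right)} = \frac{L - \frac{14}{13}}{C + C} = \frac{- \frac{14}{13} + L}{2 C}$)
$h{\left(j{\left(-4 \right)},\left(-1\right) \left(-4\right) T \right)} - -157 = \frac{-14 + 13 \cdot 2 \left(-4\right) \frac{1}{5 - 4}}{26 \left(-1\right) \left(-4\right) 3} - -157 = \frac{-14 + 13 \cdot 2 \left(-4\right) 1^{-1}}{26 \cdot 4 \cdot 3} + 157 = \frac{-14 + 13 \cdot 2 \left(-4\right) 1}{26 \cdot 12} + 157 = \frac{1}{26} \cdot \frac{1}{12} \left(-14 + 13 \left(-8\right)\right) + 157 = \frac{1}{26} \cdot \frac{1}{12} \left(-14 - 104\right) + 157 = \frac{1}{26} \cdot \frac{1}{12} \left(-118\right) + 157 = - \frac{59}{156} + 157 = \frac{24433}{156}$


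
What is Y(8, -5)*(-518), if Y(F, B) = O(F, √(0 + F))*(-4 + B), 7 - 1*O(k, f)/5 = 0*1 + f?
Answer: 163170 - 46620*√2 ≈ 97239.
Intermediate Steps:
O(k, f) = 35 - 5*f (O(k, f) = 35 - 5*(0*1 + f) = 35 - 5*(0 + f) = 35 - 5*f)
Y(F, B) = (-4 + B)*(35 - 5*√F) (Y(F, B) = (35 - 5*√(0 + F))*(-4 + B) = (35 - 5*√F)*(-4 + B) = (-4 + B)*(35 - 5*√F))
Y(8, -5)*(-518) = -5*(-7 + √8)*(-4 - 5)*(-518) = -5*(-7 + 2*√2)*(-9)*(-518) = (-315 + 90*√2)*(-518) = 163170 - 46620*√2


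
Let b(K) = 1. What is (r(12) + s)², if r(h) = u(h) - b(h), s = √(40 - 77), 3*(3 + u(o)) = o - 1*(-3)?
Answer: (1 + I*√37)² ≈ -36.0 + 12.166*I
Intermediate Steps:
u(o) = -2 + o/3 (u(o) = -3 + (o - 1*(-3))/3 = -3 + (o + 3)/3 = -3 + (3 + o)/3 = -3 + (1 + o/3) = -2 + o/3)
s = I*√37 (s = √(-37) = I*√37 ≈ 6.0828*I)
r(h) = -3 + h/3 (r(h) = (-2 + h/3) - 1*1 = (-2 + h/3) - 1 = -3 + h/3)
(r(12) + s)² = ((-3 + (⅓)*12) + I*√37)² = ((-3 + 4) + I*√37)² = (1 + I*√37)²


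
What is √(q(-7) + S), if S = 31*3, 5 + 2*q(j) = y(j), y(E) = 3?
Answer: 2*√23 ≈ 9.5917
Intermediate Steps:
q(j) = -1 (q(j) = -5/2 + (½)*3 = -5/2 + 3/2 = -1)
S = 93
√(q(-7) + S) = √(-1 + 93) = √92 = 2*√23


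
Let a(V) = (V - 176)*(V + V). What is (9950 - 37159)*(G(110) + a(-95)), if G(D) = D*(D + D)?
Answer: -2059449210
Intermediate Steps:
G(D) = 2*D² (G(D) = D*(2*D) = 2*D²)
a(V) = 2*V*(-176 + V) (a(V) = (-176 + V)*(2*V) = 2*V*(-176 + V))
(9950 - 37159)*(G(110) + a(-95)) = (9950 - 37159)*(2*110² + 2*(-95)*(-176 - 95)) = -27209*(2*12100 + 2*(-95)*(-271)) = -27209*(24200 + 51490) = -27209*75690 = -2059449210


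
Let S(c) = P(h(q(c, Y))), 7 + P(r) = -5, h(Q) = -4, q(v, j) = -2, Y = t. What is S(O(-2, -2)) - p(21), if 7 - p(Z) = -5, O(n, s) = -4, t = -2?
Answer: -24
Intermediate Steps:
Y = -2
p(Z) = 12 (p(Z) = 7 - 1*(-5) = 7 + 5 = 12)
P(r) = -12 (P(r) = -7 - 5 = -12)
S(c) = -12
S(O(-2, -2)) - p(21) = -12 - 1*12 = -12 - 12 = -24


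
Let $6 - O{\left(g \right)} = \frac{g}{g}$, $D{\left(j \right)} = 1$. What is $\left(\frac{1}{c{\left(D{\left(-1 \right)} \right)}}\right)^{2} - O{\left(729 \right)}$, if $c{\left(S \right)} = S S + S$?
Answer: $- \frac{19}{4} \approx -4.75$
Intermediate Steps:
$O{\left(g \right)} = 5$ ($O{\left(g \right)} = 6 - \frac{g}{g} = 6 - 1 = 5$)
$c{\left(S \right)} = S + S^{2}$ ($c{\left(S \right)} = S^{2} + S = S + S^{2}$)
$\left(\frac{1}{c{\left(D{\left(-1 \right)} \right)}}\right)^{2} - O{\left(729 \right)} = \left(\frac{1}{1 \left(1 + 1\right)}\right)^{2} - 5 = \left(\frac{1}{1 \cdot 2}\right)^{2} - 5 = \left(\frac{1}{2}\right)^{2} - 5 = \frac{1}{4} - 5 = - \frac{19}{4}$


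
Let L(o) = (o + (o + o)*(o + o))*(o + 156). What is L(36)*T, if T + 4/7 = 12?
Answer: 80179200/7 ≈ 1.1454e+7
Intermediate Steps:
T = 80/7 (T = -4/7 + 12 = 80/7 ≈ 11.429)
L(o) = (156 + o)*(o + 4*o²) (L(o) = (o + (2*o)*(2*o))*(156 + o) = (o + 4*o²)*(156 + o) = (156 + o)*(o + 4*o²))
L(36)*T = (36*(156 + 4*36² + 625*36))*(80/7) = (36*(156 + 4*1296 + 22500))*(80/7) = (36*(156 + 5184 + 22500))*(80/7) = (36*27840)*(80/7) = 1002240*(80/7) = 80179200/7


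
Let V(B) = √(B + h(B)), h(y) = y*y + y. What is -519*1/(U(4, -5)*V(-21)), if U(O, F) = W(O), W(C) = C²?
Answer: -173*√399/2128 ≈ -1.6239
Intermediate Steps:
h(y) = y + y² (h(y) = y² + y = y + y²)
V(B) = √(B + B*(1 + B))
U(O, F) = O²
-519*1/(U(4, -5)*V(-21)) = -519*√399/6384 = -173*√399/2128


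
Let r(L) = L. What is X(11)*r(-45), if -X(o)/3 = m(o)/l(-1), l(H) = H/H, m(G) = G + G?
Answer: 2970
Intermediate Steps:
m(G) = 2*G
l(H) = 1
X(o) = -6*o (X(o) = -3*2*o/1 = -3*2*o = -6*o)
X(11)*r(-45) = -6*11*(-45) = -66*(-45) = 2970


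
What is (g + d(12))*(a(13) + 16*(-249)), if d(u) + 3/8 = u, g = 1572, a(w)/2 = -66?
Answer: -13036401/2 ≈ -6.5182e+6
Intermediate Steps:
a(w) = -132 (a(w) = 2*(-66) = -132)
d(u) = -3/8 + u
(g + d(12))*(a(13) + 16*(-249)) = (1572 + (-3/8 + 12))*(-132 + 16*(-249)) = (1572 + 93/8)*(-132 - 3984) = (12669/8)*(-4116) = -13036401/2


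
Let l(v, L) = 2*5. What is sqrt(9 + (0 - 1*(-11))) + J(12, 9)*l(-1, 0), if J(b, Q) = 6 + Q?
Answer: 150 + 2*sqrt(5) ≈ 154.47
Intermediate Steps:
l(v, L) = 10
sqrt(9 + (0 - 1*(-11))) + J(12, 9)*l(-1, 0) = sqrt(9 + (0 - 1*(-11))) + (6 + 9)*10 = sqrt(9 + (0 + 11)) + 15*10 = sqrt(9 + 11) + 150 = sqrt(20) + 150 = 2*sqrt(5) + 150 = 150 + 2*sqrt(5)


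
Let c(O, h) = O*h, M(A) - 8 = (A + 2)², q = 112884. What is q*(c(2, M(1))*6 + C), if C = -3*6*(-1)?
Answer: 25060248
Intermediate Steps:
M(A) = 8 + (2 + A)² (M(A) = 8 + (A + 2)² = 8 + (2 + A)²)
C = 18 (C = -18*(-1) = 18)
q*(c(2, M(1))*6 + C) = 112884*((2*(8 + (2 + 1)²))*6 + 18) = 112884*((2*(8 + 3²))*6 + 18) = 112884*((2*(8 + 9))*6 + 18) = 112884*((2*17)*6 + 18) = 112884*(34*6 + 18) = 112884*(204 + 18) = 112884*222 = 25060248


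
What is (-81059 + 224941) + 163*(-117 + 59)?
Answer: 134428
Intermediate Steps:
(-81059 + 224941) + 163*(-117 + 59) = 143882 + 163*(-58) = 143882 - 9454 = 134428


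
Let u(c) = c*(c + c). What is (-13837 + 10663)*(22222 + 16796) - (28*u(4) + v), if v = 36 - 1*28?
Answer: -123844036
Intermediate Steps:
v = 8 (v = 36 - 28 = 8)
u(c) = 2*c**2 (u(c) = c*(2*c) = 2*c**2)
(-13837 + 10663)*(22222 + 16796) - (28*u(4) + v) = (-13837 + 10663)*(22222 + 16796) - (28*(2*4**2) + 8) = -3174*39018 - (28*(2*16) + 8) = -123843132 - (28*32 + 8) = -123843132 - (896 + 8) = -123843132 - 1*904 = -123843132 - 904 = -123844036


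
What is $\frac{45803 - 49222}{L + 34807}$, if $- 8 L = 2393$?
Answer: $- \frac{27352}{276063} \approx -0.099079$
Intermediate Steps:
$L = - \frac{2393}{8}$ ($L = \left(- \frac{1}{8}\right) 2393 = - \frac{2393}{8} \approx -299.13$)
$\frac{45803 - 49222}{L + 34807} = \frac{45803 - 49222}{- \frac{2393}{8} + 34807} = - \frac{3419}{\frac{276063}{8}} = \left(-3419\right) \frac{8}{276063} = - \frac{27352}{276063}$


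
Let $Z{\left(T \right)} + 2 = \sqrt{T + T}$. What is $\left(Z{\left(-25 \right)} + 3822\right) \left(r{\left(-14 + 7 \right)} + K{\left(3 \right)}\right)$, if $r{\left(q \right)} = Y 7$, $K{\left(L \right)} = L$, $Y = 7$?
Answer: $198640 + 260 i \sqrt{2} \approx 1.9864 \cdot 10^{5} + 367.7 i$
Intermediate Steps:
$Z{\left(T \right)} = -2 + \sqrt{2} \sqrt{T}$ ($Z{\left(T \right)} = -2 + \sqrt{T + T} = -2 + \sqrt{2 T} = -2 + \sqrt{2} \sqrt{T}$)
$r{\left(q \right)} = 49$ ($r{\left(q \right)} = 7 \cdot 7 = 49$)
$\left(Z{\left(-25 \right)} + 3822\right) \left(r{\left(-14 + 7 \right)} + K{\left(3 \right)}\right) = \left(\left(-2 + \sqrt{2} \sqrt{-25}\right) + 3822\right) \left(49 + 3\right) = \left(\left(-2 + \sqrt{2} \cdot 5 i\right) + 3822\right) 52 = \left(\left(-2 + 5 i \sqrt{2}\right) + 3822\right) 52 = \left(3820 + 5 i \sqrt{2}\right) 52 = 198640 + 260 i \sqrt{2}$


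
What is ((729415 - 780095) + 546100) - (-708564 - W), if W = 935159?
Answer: 2139143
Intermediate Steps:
((729415 - 780095) + 546100) - (-708564 - W) = ((729415 - 780095) + 546100) - (-708564 - 1*935159) = (-50680 + 546100) - (-708564 - 935159) = 495420 - 1*(-1643723) = 495420 + 1643723 = 2139143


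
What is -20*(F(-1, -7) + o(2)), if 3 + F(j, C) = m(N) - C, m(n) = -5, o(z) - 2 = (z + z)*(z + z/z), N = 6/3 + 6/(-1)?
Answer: -260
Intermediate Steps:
N = -4 (N = 6*(⅓) + 6*(-1) = 2 - 6 = -4)
o(z) = 2 + 2*z*(1 + z) (o(z) = 2 + (z + z)*(z + z/z) = 2 + (2*z)*(z + 1) = 2 + (2*z)*(1 + z) = 2 + 2*z*(1 + z))
F(j, C) = -8 - C (F(j, C) = -3 + (-5 - C) = -8 - C)
-20*(F(-1, -7) + o(2)) = -20*((-8 - 1*(-7)) + (2 + 2*2 + 2*2²)) = -20*((-8 + 7) + (2 + 4 + 2*4)) = -20*(-1 + (2 + 4 + 8)) = -20*(-1 + 14) = -20*13 = -260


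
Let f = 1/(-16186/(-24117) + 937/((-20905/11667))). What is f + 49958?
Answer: 13154349013377169/263308169213 ≈ 49958.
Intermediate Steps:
f = -504165885/263308169213 (f = 1/(-16186*(-1/24117) + 937/((-20905*1/11667))) = 1/(16186/24117 + 937/(-20905/11667)) = 1/(16186/24117 + 937*(-11667/20905)) = 1/(16186/24117 - 10931979/20905) = 1/(-263308169213/504165885) = -504165885/263308169213 ≈ -0.0019147)
f + 49958 = -504165885/263308169213 + 49958 = 13154349013377169/263308169213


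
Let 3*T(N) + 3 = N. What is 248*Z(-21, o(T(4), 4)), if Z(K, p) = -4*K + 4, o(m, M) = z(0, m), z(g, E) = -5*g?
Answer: 21824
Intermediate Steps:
T(N) = -1 + N/3
o(m, M) = 0 (o(m, M) = -5*0 = 0)
Z(K, p) = 4 - 4*K
248*Z(-21, o(T(4), 4)) = 248*(4 - 4*(-21)) = 248*(4 + 84) = 248*88 = 21824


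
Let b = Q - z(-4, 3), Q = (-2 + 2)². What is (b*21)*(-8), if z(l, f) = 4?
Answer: 672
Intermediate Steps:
Q = 0 (Q = 0² = 0)
b = -4 (b = 0 - 1*4 = 0 - 4 = -4)
(b*21)*(-8) = -4*21*(-8) = -84*(-8) = 672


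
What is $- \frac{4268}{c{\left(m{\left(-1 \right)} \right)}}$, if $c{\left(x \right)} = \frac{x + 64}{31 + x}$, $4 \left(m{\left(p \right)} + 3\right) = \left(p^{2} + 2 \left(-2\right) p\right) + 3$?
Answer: $- \frac{42680}{21} \approx -2032.4$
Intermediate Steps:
$m{\left(p \right)} = - \frac{9}{4} - p + \frac{p^{2}}{4}$ ($m{\left(p \right)} = -3 + \frac{\left(p^{2} + 2 \left(-2\right) p\right) + 3}{4} = -3 + \frac{\left(p^{2} - 4 p\right) + 3}{4} = -3 + \frac{3 + p^{2} - 4 p}{4} = -3 + \left(\frac{3}{4} - p + \frac{p^{2}}{4}\right) = - \frac{9}{4} - p + \frac{p^{2}}{4}$)
$c{\left(x \right)} = \frac{64 + x}{31 + x}$
$- \frac{4268}{c{\left(m{\left(-1 \right)} \right)}} = - \frac{4268}{\frac{1}{31 - \left(\frac{5}{4} - \frac{1}{4}\right)} \left(64 - \left(\frac{5}{4} - \frac{1}{4}\right)\right)} = - \frac{4268}{\frac{1}{31 + \left(- \frac{9}{4} + 1 + \frac{1}{4} \cdot 1\right)} \left(64 + \left(- \frac{9}{4} + 1 + \frac{1}{4} \cdot 1\right)\right)} = - \frac{4268}{\frac{1}{31 + \left(- \frac{9}{4} + 1 + \frac{1}{4}\right)} \left(64 + \left(- \frac{9}{4} + 1 + \frac{1}{4}\right)\right)} = - \frac{4268}{\frac{1}{31 - 1} \left(64 - 1\right)} = - \frac{4268}{\frac{1}{30} \cdot 63} = - \frac{4268}{\frac{21}{10}} = \left(-4268\right) \frac{10}{21} = - \frac{42680}{21}$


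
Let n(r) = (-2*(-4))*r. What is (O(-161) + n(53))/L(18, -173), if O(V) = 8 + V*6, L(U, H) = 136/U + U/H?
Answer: -415719/5801 ≈ -71.663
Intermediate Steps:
n(r) = 8*r
O(V) = 8 + 6*V
(O(-161) + n(53))/L(18, -173) = ((8 + 6*(-161)) + 8*53)/(136/18 + 18/(-173)) = ((8 - 966) + 424)/(136*(1/18) + 18*(-1/173)) = (-958 + 424)/(68/9 - 18/173) = -534/11602/1557 = -534*1557/11602 = -415719/5801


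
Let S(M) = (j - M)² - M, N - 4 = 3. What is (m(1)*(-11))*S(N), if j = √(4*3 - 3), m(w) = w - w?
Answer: 0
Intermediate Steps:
m(w) = 0
N = 7 (N = 4 + 3 = 7)
j = 3 (j = √(12 - 3) = √9 = 3)
S(M) = (3 - M)² - M
(m(1)*(-11))*S(N) = (0*(-11))*((-3 + 7)² - 1*7) = 0*(4² - 7) = 0*(16 - 7) = 0*9 = 0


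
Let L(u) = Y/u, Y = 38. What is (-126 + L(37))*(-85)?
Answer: 393040/37 ≈ 10623.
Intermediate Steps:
L(u) = 38/u
(-126 + L(37))*(-85) = (-126 + 38/37)*(-85) = -4624/37*(-85) = 393040/37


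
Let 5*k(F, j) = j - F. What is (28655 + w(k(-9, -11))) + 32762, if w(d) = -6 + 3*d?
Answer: 307049/5 ≈ 61410.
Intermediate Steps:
k(F, j) = -F/5 + j/5 (k(F, j) = (j - F)/5 = -F/5 + j/5)
(28655 + w(k(-9, -11))) + 32762 = (28655 + (-6 + 3*(-⅕*(-9) + (⅕)*(-11)))) + 32762 = (28655 + (-6 + 3*(9/5 - 11/5))) + 32762 = (28655 + (-6 + 3*(-⅖))) + 32762 = (28655 + (-6 - 6/5)) + 32762 = (28655 - 36/5) + 32762 = 143239/5 + 32762 = 307049/5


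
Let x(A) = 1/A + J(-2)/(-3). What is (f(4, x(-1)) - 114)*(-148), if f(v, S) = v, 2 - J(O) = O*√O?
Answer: 16280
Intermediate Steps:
J(O) = 2 - O^(3/2) (J(O) = 2 - O*√O = 2 - O^(3/2))
x(A) = -⅔ + 1/A - 2*I*√2/3 (x(A) = 1/A + (2 - (-2)^(3/2))/(-3) = 1/A + (2 - (-2)*I*√2)*(-⅓) = 1/A + (2 + 2*I*√2)*(-⅓) = 1/A + (-⅔ - 2*I*√2/3) = -⅔ + 1/A - 2*I*√2/3)
(f(4, x(-1)) - 114)*(-148) = (4 - 114)*(-148) = -110*(-148) = 16280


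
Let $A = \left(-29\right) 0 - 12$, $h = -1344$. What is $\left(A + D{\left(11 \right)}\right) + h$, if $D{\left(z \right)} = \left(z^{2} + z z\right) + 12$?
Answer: $-1102$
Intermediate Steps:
$D{\left(z \right)} = 12 + 2 z^{2}$ ($D{\left(z \right)} = \left(z^{2} + z^{2}\right) + 12 = 2 z^{2} + 12 = 12 + 2 z^{2}$)
$A = -12$ ($A = 0 - 12 = -12$)
$\left(A + D{\left(11 \right)}\right) + h = \left(-12 + \left(12 + 2 \cdot 11^{2}\right)\right) - 1344 = \left(-12 + \left(12 + 2 \cdot 121\right)\right) - 1344 = \left(-12 + \left(12 + 242\right)\right) - 1344 = \left(-12 + 254\right) - 1344 = 242 - 1344 = -1102$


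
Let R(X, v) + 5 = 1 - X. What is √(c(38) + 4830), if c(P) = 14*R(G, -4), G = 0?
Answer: √4774 ≈ 69.094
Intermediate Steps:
R(X, v) = -4 - X (R(X, v) = -5 + (1 - X) = -4 - X)
c(P) = -56 (c(P) = 14*(-4 - 1*0) = 14*(-4 + 0) = 14*(-4) = -56)
√(c(38) + 4830) = √(-56 + 4830) = √4774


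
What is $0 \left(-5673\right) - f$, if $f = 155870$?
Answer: $-155870$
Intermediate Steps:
$0 \left(-5673\right) - f = 0 \left(-5673\right) - 155870 = 0 - 155870 = -155870$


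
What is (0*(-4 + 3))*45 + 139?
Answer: 139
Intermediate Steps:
(0*(-4 + 3))*45 + 139 = (0*(-1))*45 + 139 = 0*45 + 139 = 0 + 139 = 139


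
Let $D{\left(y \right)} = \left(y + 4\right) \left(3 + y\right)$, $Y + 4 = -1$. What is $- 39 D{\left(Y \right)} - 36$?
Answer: $-114$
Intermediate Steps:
$Y = -5$ ($Y = -4 - 1 = -5$)
$D{\left(y \right)} = \left(3 + y\right) \left(4 + y\right)$ ($D{\left(y \right)} = \left(4 + y\right) \left(3 + y\right) = \left(3 + y\right) \left(4 + y\right)$)
$- 39 D{\left(Y \right)} - 36 = - 39 \left(12 + \left(-5\right)^{2} + 7 \left(-5\right)\right) - 36 = - 39 \left(12 + 25 - 35\right) - 36 = \left(-39\right) 2 - 36 = -78 - 36 = -114$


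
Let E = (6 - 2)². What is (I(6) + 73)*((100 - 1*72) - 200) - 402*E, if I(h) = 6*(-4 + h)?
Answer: -21052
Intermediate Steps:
I(h) = -24 + 6*h
E = 16 (E = 4² = 16)
(I(6) + 73)*((100 - 1*72) - 200) - 402*E = ((-24 + 6*6) + 73)*((100 - 1*72) - 200) - 402*16 = ((-24 + 36) + 73)*((100 - 72) - 200) - 6432 = (12 + 73)*(28 - 200) - 6432 = 85*(-172) - 6432 = -14620 - 6432 = -21052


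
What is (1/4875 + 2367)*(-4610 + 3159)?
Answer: -16743271826/4875 ≈ -3.4345e+6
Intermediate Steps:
(1/4875 + 2367)*(-4610 + 3159) = (1/4875 + 2367)*(-1451) = (11539126/4875)*(-1451) = -16743271826/4875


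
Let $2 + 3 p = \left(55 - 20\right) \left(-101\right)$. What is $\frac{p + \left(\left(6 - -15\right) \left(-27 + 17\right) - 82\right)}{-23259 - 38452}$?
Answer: $\frac{1471}{61711} \approx 0.023837$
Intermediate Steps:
$p = -1179$ ($p = - \frac{2}{3} + \frac{\left(55 - 20\right) \left(-101\right)}{3} = - \frac{2}{3} + \frac{35 \left(-101\right)}{3} = - \frac{2}{3} + \frac{1}{3} \left(-3535\right) = - \frac{2}{3} - \frac{3535}{3} = -1179$)
$\frac{p + \left(\left(6 - -15\right) \left(-27 + 17\right) - 82\right)}{-23259 - 38452} = \frac{-1179 + \left(\left(6 - -15\right) \left(-27 + 17\right) - 82\right)}{-23259 - 38452} = \frac{-1179 + \left(\left(6 + 15\right) \left(-10\right) - 82\right)}{-61711} = \left(-1179 + \left(21 \left(-10\right) - 82\right)\right) \left(- \frac{1}{61711}\right) = \left(-1179 - 292\right) \left(- \frac{1}{61711}\right) = \left(-1471\right) \left(- \frac{1}{61711}\right) = \frac{1471}{61711}$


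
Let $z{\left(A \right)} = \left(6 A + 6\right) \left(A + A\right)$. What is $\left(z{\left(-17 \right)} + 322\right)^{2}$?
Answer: $12859396$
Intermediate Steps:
$z{\left(A \right)} = 2 A \left(6 + 6 A\right)$ ($z{\left(A \right)} = \left(6 + 6 A\right) 2 A = 2 A \left(6 + 6 A\right)$)
$\left(z{\left(-17 \right)} + 322\right)^{2} = \left(12 \left(-17\right) \left(1 - 17\right) + 322\right)^{2} = \left(12 \left(-17\right) \left(-16\right) + 322\right)^{2} = \left(3264 + 322\right)^{2} = 3586^{2} = 12859396$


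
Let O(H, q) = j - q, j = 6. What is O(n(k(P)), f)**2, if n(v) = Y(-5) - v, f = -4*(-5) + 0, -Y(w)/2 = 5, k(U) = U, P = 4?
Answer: 196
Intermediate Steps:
Y(w) = -10 (Y(w) = -2*5 = -10)
f = 20 (f = 20 + 0 = 20)
n(v) = -10 - v
O(H, q) = 6 - q
O(n(k(P)), f)**2 = (6 - 1*20)**2 = (6 - 20)**2 = (-14)**2 = 196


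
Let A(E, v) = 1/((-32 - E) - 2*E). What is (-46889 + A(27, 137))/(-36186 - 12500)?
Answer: 240839/250069 ≈ 0.96309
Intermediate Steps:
A(E, v) = 1/(-32 - 3*E)
(-46889 + A(27, 137))/(-36186 - 12500) = (-46889 - 1/(32 + 3*27))/(-36186 - 12500) = (-46889 - 1/(32 + 81))/(-48686) = (-46889 - 1/113)*(-1/48686) = -5298458/113*(-1/48686) = 240839/250069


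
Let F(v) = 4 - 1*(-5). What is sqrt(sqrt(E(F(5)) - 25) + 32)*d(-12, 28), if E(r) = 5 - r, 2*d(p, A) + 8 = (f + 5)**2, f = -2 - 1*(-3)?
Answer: 14*sqrt(32 + I*sqrt(29)) ≈ 79.474 + 6.6405*I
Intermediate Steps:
f = 1 (f = -2 + 3 = 1)
F(v) = 9 (F(v) = 4 + 5 = 9)
d(p, A) = 14 (d(p, A) = -4 + (1 + 5)**2/2 = -4 + (1/2)*6**2 = -4 + (1/2)*36 = -4 + 18 = 14)
sqrt(sqrt(E(F(5)) - 25) + 32)*d(-12, 28) = sqrt(sqrt((5 - 1*9) - 25) + 32)*14 = sqrt(sqrt((5 - 9) - 25) + 32)*14 = sqrt(sqrt(-4 - 25) + 32)*14 = sqrt(sqrt(-29) + 32)*14 = sqrt(I*sqrt(29) + 32)*14 = sqrt(32 + I*sqrt(29))*14 = 14*sqrt(32 + I*sqrt(29))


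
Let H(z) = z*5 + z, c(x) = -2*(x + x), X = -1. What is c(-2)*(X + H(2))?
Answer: 88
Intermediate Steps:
c(x) = -4*x
H(z) = 6*z (H(z) = 5*z + z = 6*z)
c(-2)*(X + H(2)) = (-4*(-2))*(-1 + 6*2) = 8*(-1 + 12) = 8*11 = 88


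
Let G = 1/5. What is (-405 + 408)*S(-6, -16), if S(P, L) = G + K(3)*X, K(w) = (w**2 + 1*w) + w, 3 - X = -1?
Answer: 903/5 ≈ 180.60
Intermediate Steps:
X = 4 (X = 3 - 1*(-1) = 3 + 1 = 4)
K(w) = w**2 + 2*w (K(w) = (w**2 + w) + w = (w + w**2) + w = w**2 + 2*w)
G = 1/5 ≈ 0.20000
S(P, L) = 301/5 (S(P, L) = 1/5 + (3*(2 + 3))*4 = 1/5 + (3*5)*4 = 1/5 + 15*4 = 1/5 + 60 = 301/5)
(-405 + 408)*S(-6, -16) = (-405 + 408)*(301/5) = 3*(301/5) = 903/5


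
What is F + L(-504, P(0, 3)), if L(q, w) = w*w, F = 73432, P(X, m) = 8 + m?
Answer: 73553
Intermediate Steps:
L(q, w) = w²
F + L(-504, P(0, 3)) = 73432 + (8 + 3)² = 73432 + 11² = 73432 + 121 = 73553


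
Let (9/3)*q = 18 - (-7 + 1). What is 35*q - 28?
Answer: 252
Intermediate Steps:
q = 8 (q = (18 - (-7 + 1))/3 = (18 - 1*(-6))/3 = (18 + 6)/3 = (⅓)*24 = 8)
35*q - 28 = 35*8 - 28 = 280 - 28 = 252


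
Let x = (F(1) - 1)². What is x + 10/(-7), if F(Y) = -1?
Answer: 18/7 ≈ 2.5714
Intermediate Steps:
x = 4 (x = (-1 - 1)² = (-2)² = 4)
x + 10/(-7) = 4 + 10/(-7) = 4 - ⅐*10 = 4 - 10/7 = 18/7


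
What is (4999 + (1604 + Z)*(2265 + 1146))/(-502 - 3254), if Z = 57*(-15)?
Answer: -1279919/1878 ≈ -681.53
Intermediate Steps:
Z = -855
(4999 + (1604 + Z)*(2265 + 1146))/(-502 - 3254) = (4999 + (1604 - 855)*(2265 + 1146))/(-502 - 3254) = (4999 + 749*3411)/(-3756) = (4999 + 2554839)*(-1/3756) = 2559838*(-1/3756) = -1279919/1878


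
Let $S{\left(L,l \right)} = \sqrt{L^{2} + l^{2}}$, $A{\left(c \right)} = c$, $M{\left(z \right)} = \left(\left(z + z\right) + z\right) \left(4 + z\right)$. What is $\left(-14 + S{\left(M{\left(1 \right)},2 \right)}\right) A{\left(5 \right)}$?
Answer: $-70 + 5 \sqrt{229} \approx 5.6637$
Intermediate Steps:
$M{\left(z \right)} = 3 z \left(4 + z\right)$ ($M{\left(z \right)} = \left(2 z + z\right) \left(4 + z\right) = 3 z \left(4 + z\right)$)
$\left(-14 + S{\left(M{\left(1 \right)},2 \right)}\right) A{\left(5 \right)} = \left(-14 + \sqrt{\left(3 \cdot 1 \left(4 + 1\right)\right)^{2} + 2^{2}}\right) 5 = \left(-14 + \sqrt{\left(3 \cdot 1 \cdot 5\right)^{2} + 4}\right) 5 = \left(-14 + \sqrt{15^{2} + 4}\right) 5 = \left(-14 + \sqrt{225 + 4}\right) 5 = \left(-14 + \sqrt{229}\right) 5 = -70 + 5 \sqrt{229}$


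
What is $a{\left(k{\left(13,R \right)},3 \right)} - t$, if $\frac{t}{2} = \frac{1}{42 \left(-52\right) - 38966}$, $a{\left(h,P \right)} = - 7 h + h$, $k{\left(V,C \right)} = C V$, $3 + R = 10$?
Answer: $- \frac{11233949}{20575} \approx -546.0$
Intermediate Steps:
$R = 7$ ($R = -3 + 10 = 7$)
$a{\left(h,P \right)} = - 6 h$
$t = - \frac{1}{20575}$ ($t = \frac{2}{42 \left(-52\right) - 38966} = \frac{2}{-2184 - 38966} = \frac{2}{-41150} = 2 \left(- \frac{1}{41150}\right) = - \frac{1}{20575} \approx -4.8603 \cdot 10^{-5}$)
$a{\left(k{\left(13,R \right)},3 \right)} - t = - 6 \cdot 7 \cdot 13 - - \frac{1}{20575} = \left(-6\right) 91 + \frac{1}{20575} = -546 + \frac{1}{20575} = - \frac{11233949}{20575}$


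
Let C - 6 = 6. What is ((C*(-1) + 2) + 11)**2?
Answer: 1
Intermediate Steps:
C = 12 (C = 6 + 6 = 12)
((C*(-1) + 2) + 11)**2 = ((12*(-1) + 2) + 11)**2 = ((-12 + 2) + 11)**2 = (-10 + 11)**2 = 1**2 = 1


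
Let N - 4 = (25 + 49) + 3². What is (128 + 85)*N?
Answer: 18531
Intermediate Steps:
N = 87 (N = 4 + ((25 + 49) + 3²) = 4 + (74 + 9) = 4 + 83 = 87)
(128 + 85)*N = (128 + 85)*87 = 213*87 = 18531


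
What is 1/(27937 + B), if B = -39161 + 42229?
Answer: 1/31005 ≈ 3.2253e-5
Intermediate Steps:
B = 3068
1/(27937 + B) = 1/(27937 + 3068) = 1/31005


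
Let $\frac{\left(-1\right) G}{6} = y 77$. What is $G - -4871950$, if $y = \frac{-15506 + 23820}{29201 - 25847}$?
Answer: $\frac{2722779872}{559} \approx 4.8708 \cdot 10^{6}$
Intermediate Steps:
$y = \frac{4157}{1677}$ ($y = \frac{8314}{3354} = 8314 \cdot \frac{1}{3354} = \frac{4157}{1677} \approx 2.4788$)
$G = - \frac{640178}{559}$ ($G = - 6 \cdot \frac{4157}{1677} \cdot 77 = \left(-6\right) \frac{320089}{1677} = - \frac{640178}{559} \approx -1145.2$)
$G - -4871950 = - \frac{640178}{559} - -4871950 = - \frac{640178}{559} + 4871950 = \frac{2722779872}{559}$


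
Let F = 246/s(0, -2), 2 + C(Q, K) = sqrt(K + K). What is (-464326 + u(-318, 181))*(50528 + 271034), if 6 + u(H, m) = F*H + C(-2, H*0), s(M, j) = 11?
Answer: -1667589018924/11 ≈ -1.5160e+11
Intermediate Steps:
C(Q, K) = -2 + sqrt(2)*sqrt(K) (C(Q, K) = -2 + sqrt(K + K) = -2 + sqrt(2*K) = -2 + sqrt(2)*sqrt(K))
F = 246/11 ≈ 22.364
u(H, m) = -8 + 246*H/11 (u(H, m) = -6 + (246*H/11 + (-2 + sqrt(2)*sqrt(H*0))) = -6 + (246*H/11 + (-2 + sqrt(2)*sqrt(0))) = -6 + (246*H/11 + (-2 + sqrt(2)*0)) = -6 + (246*H/11 + (-2 + 0)) = -6 + (246*H/11 - 2) = -6 + (-2 + 246*H/11) = -8 + 246*H/11)
(-464326 + u(-318, 181))*(50528 + 271034) = (-464326 + (-8 + (246/11)*(-318)))*(50528 + 271034) = (-464326 + (-8 - 78228/11))*321562 = (-464326 - 78316/11)*321562 = -5185902/11*321562 = -1667589018924/11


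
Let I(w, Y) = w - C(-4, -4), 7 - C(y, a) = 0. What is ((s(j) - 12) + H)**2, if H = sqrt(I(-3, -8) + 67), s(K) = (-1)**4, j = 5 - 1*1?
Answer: (11 - sqrt(57))**2 ≈ 11.904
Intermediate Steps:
j = 4 (j = 5 - 1 = 4)
s(K) = 1
C(y, a) = 7 (C(y, a) = 7 - 1*0 = 7 + 0 = 7)
I(w, Y) = -7 + w (I(w, Y) = w - 1*7 = w - 7 = -7 + w)
H = sqrt(57) (H = sqrt((-7 - 3) + 67) = sqrt(-10 + 67) = sqrt(57) ≈ 7.5498)
((s(j) - 12) + H)**2 = ((1 - 12) + sqrt(57))**2 = (-11 + sqrt(57))**2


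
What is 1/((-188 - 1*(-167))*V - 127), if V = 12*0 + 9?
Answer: -1/316 ≈ -0.0031646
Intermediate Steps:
V = 9 (V = 0 + 9 = 9)
1/((-188 - 1*(-167))*V - 127) = 1/((-188 - 1*(-167))*9 - 127) = 1/((-188 + 167)*9 - 127) = 1/(-21*9 - 127) = 1/(-189 - 127) = 1/(-316) = -1/316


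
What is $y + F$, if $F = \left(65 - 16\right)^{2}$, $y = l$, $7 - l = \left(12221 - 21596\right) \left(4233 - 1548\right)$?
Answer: $25174283$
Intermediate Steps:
$l = 25171882$ ($l = 7 - \left(12221 - 21596\right) \left(4233 - 1548\right) = 7 - \left(-9375\right) 2685 = 7 - -25171875 = 7 + 25171875 = 25171882$)
$y = 25171882$
$F = 2401$ ($F = 49^{2} = 2401$)
$y + F = 25171882 + 2401 = 25174283$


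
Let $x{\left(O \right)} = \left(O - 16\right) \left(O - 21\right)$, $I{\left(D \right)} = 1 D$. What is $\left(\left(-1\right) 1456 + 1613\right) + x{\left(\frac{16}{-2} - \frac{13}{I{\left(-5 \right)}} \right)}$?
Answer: $\frac{18049}{25} \approx 721.96$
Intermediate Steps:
$I{\left(D \right)} = D$
$x{\left(O \right)} = \left(-21 + O\right) \left(-16 + O\right)$ ($x{\left(O \right)} = \left(-16 + O\right) \left(-21 + O\right) = \left(-21 + O\right) \left(-16 + O\right)$)
$\left(\left(-1\right) 1456 + 1613\right) + x{\left(\frac{16}{-2} - \frac{13}{I{\left(-5 \right)}} \right)} = \left(\left(-1\right) 1456 + 1613\right) + \left(336 + \left(\frac{16}{-2} - \frac{13}{-5}\right)^{2} - 37 \left(\frac{16}{-2} - \frac{13}{-5}\right)\right) = \left(-1456 + 1613\right) + \left(336 + \left(16 \left(- \frac{1}{2}\right) - - \frac{13}{5}\right)^{2} - 37 \left(16 \left(- \frac{1}{2}\right) - - \frac{13}{5}\right)\right) = 157 + \left(336 + \left(-8 + \frac{13}{5}\right)^{2} - 37 \left(-8 + \frac{13}{5}\right)\right) = 157 + \left(336 + \left(- \frac{27}{5}\right)^{2} - - \frac{999}{5}\right) = 157 + \left(336 + \frac{729}{25} + \frac{999}{5}\right) = 157 + \frac{14124}{25} = \frac{18049}{25}$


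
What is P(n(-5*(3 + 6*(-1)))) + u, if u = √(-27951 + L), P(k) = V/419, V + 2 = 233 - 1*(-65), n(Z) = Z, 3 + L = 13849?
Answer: 296/419 + I*√14105 ≈ 0.70644 + 118.76*I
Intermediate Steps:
L = 13846 (L = -3 + 13849 = 13846)
V = 296 (V = -2 + (233 - 1*(-65)) = -2 + (233 + 65) = -2 + 298 = 296)
P(k) = 296/419
u = I*√14105 (u = √(-27951 + 13846) = √(-14105) = I*√14105 ≈ 118.76*I)
P(n(-5*(3 + 6*(-1)))) + u = 296/419 + I*√14105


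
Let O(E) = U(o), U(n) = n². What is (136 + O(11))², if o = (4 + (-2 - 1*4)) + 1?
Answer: 18769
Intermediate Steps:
o = -1 (o = (4 + (-2 - 4)) + 1 = (4 - 6) + 1 = -2 + 1 = -1)
O(E) = 1 (O(E) = (-1)² = 1)
(136 + O(11))² = (136 + 1)² = 137² = 18769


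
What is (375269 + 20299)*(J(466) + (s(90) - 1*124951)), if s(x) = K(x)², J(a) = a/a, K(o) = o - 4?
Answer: -46500600672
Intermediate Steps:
K(o) = -4 + o
J(a) = 1
s(x) = (-4 + x)²
(375269 + 20299)*(J(466) + (s(90) - 1*124951)) = (375269 + 20299)*(1 + ((-4 + 90)² - 1*124951)) = 395568*(1 + (86² - 124951)) = 395568*(1 + (7396 - 124951)) = 395568*(1 - 117555) = 395568*(-117554) = -46500600672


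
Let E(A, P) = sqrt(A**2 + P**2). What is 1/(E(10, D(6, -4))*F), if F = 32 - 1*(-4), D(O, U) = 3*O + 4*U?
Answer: sqrt(26)/1872 ≈ 0.0027238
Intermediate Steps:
F = 36 (F = 32 + 4 = 36)
1/(E(10, D(6, -4))*F) = 1/(sqrt(10**2 + (3*6 + 4*(-4))**2)*36) = 1/(sqrt(100 + (18 - 16)**2)*36) = 1/(sqrt(100 + 2**2)*36) = 1/(sqrt(100 + 4)*36) = 1/(sqrt(104)*36) = 1/((2*sqrt(26))*36) = 1/(72*sqrt(26)) = sqrt(26)/1872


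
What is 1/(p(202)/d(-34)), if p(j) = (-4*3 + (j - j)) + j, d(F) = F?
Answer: -17/95 ≈ -0.17895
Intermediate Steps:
p(j) = -12 + j (p(j) = (-12 + 0) + j = -12 + j)
1/(p(202)/d(-34)) = 1/((-12 + 202)/(-34)) = 1/(190*(-1/34)) = 1/(-95/17) = -17/95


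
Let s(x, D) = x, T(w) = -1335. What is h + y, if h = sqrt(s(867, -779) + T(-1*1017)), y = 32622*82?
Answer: 2675004 + 6*I*sqrt(13) ≈ 2.675e+6 + 21.633*I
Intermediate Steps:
y = 2675004
h = 6*I*sqrt(13) (h = sqrt(867 - 1335) = sqrt(-468) = 6*I*sqrt(13) ≈ 21.633*I)
h + y = 6*I*sqrt(13) + 2675004 = 2675004 + 6*I*sqrt(13)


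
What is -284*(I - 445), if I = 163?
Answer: 80088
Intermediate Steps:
-284*(I - 445) = -284*(163 - 445) = -284*(-282) = 80088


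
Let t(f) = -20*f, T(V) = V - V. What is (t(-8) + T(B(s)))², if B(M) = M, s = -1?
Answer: 25600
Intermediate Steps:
T(V) = 0
(t(-8) + T(B(s)))² = (-20*(-8) + 0)² = (160 + 0)² = 160² = 25600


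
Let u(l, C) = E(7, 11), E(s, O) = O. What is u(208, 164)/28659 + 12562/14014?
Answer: 16371296/18255783 ≈ 0.89677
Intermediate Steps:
u(l, C) = 11
u(208, 164)/28659 + 12562/14014 = 11/28659 + 12562/14014 = 11*(1/28659) + 12562*(1/14014) = 11/28659 + 571/637 = 16371296/18255783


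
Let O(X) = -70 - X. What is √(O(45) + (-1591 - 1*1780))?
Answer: I*√3486 ≈ 59.042*I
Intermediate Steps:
√(O(45) + (-1591 - 1*1780)) = √((-70 - 1*45) + (-1591 - 1*1780)) = √((-70 - 45) + (-1591 - 1780)) = √(-115 - 3371) = √(-3486) = I*√3486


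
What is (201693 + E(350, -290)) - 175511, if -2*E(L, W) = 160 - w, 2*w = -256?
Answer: 26038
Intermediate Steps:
w = -128 (w = (½)*(-256) = -128)
E(L, W) = -144 (E(L, W) = -(160 - 1*(-128))/2 = -(160 + 128)/2 = -½*288 = -144)
(201693 + E(350, -290)) - 175511 = (201693 - 144) - 175511 = 201549 - 175511 = 26038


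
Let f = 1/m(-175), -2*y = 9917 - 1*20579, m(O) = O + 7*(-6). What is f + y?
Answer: 1156826/217 ≈ 5331.0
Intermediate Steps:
m(O) = -42 + O (m(O) = O - 42 = -42 + O)
y = 5331 (y = -(9917 - 1*20579)/2 = -(9917 - 20579)/2 = -½*(-10662) = 5331)
f = -1/217 (f = 1/(-42 - 175) = 1/(-217) = -1/217 ≈ -0.0046083)
f + y = -1/217 + 5331 = 1156826/217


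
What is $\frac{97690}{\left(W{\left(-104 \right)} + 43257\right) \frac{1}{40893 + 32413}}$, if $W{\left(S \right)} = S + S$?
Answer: $\frac{7161263140}{43049} \approx 1.6635 \cdot 10^{5}$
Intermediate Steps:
$W{\left(S \right)} = 2 S$
$\frac{97690}{\left(W{\left(-104 \right)} + 43257\right) \frac{1}{40893 + 32413}} = \frac{97690}{\left(2 \left(-104\right) + 43257\right) \frac{1}{40893 + 32413}} = \frac{97690}{\left(-208 + 43257\right) \frac{1}{73306}} = \frac{97690}{43049 \cdot \frac{1}{73306}} = \frac{97690}{\frac{43049}{73306}} = 97690 \cdot \frac{73306}{43049} = \frac{7161263140}{43049}$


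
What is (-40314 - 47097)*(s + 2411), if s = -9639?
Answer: 631806708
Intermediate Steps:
(-40314 - 47097)*(s + 2411) = (-40314 - 47097)*(-9639 + 2411) = -87411*(-7228) = 631806708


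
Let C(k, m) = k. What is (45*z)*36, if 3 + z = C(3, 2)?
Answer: 0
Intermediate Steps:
z = 0 (z = -3 + 3 = 0)
(45*z)*36 = (45*0)*36 = 0*36 = 0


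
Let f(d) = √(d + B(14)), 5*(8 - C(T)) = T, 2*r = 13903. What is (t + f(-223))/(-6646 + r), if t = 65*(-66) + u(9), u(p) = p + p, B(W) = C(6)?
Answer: -8544/611 + 2*I*√5405/3055 ≈ -13.984 + 0.04813*I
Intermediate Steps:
r = 13903/2 (r = (½)*13903 = 13903/2 ≈ 6951.5)
C(T) = 8 - T/5
B(W) = 34/5 (B(W) = 8 - ⅕*6 = 8 - 6/5 = 34/5)
u(p) = 2*p
f(d) = √(34/5 + d) (f(d) = √(d + 34/5) = √(34/5 + d))
t = -4272 (t = 65*(-66) + 2*9 = -4290 + 18 = -4272)
(t + f(-223))/(-6646 + r) = (-4272 + √(170 + 25*(-223))/5)/(-6646 + 13903/2) = (-4272 + √(170 - 5575)/5)/(611/2) = (-4272 + √(-5405)/5)*(2/611) = (-4272 + (I*√5405)/5)*(2/611) = (-4272 + I*√5405/5)*(2/611) = -8544/611 + 2*I*√5405/3055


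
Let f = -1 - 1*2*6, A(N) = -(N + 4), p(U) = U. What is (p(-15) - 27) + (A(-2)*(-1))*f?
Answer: -68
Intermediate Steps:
A(N) = -4 - N (A(N) = -(4 + N) = -4 - N)
f = -13 (f = -1 - 2*6 = -1 - 1*12 = -1 - 12 = -13)
(p(-15) - 27) + (A(-2)*(-1))*f = (-15 - 27) + ((-4 - 1*(-2))*(-1))*(-13) = -42 + ((-4 + 2)*(-1))*(-13) = -42 - 2*(-1)*(-13) = -42 + 2*(-13) = -42 - 26 = -68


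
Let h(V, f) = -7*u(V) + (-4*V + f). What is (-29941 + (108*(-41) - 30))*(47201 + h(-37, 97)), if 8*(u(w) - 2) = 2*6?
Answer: -3262504357/2 ≈ -1.6313e+9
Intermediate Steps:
u(w) = 7/2 (u(w) = 2 + (2*6)/8 = 2 + (⅛)*12 = 2 + 3/2 = 7/2)
h(V, f) = -49/2 + f - 4*V (h(V, f) = -7*7/2 + (-4*V + f) = -49/2 + (f - 4*V) = -49/2 + f - 4*V)
(-29941 + (108*(-41) - 30))*(47201 + h(-37, 97)) = (-29941 + (108*(-41) - 30))*(47201 + (-49/2 + 97 - 4*(-37))) = (-29941 + (-4428 - 30))*(47201 + (-49/2 + 97 + 148)) = (-29941 - 4458)*(47201 + 441/2) = -34399*94843/2 = -3262504357/2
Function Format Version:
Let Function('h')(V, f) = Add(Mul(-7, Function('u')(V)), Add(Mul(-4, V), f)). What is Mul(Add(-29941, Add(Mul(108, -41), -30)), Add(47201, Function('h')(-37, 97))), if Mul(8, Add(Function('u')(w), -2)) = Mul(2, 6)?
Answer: Rational(-3262504357, 2) ≈ -1.6313e+9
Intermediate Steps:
Function('u')(w) = Rational(7, 2) (Function('u')(w) = Add(2, Mul(Rational(1, 8), Mul(2, 6))) = Add(2, Mul(Rational(1, 8), 12)) = Add(2, Rational(3, 2)) = Rational(7, 2))
Function('h')(V, f) = Add(Rational(-49, 2), f, Mul(-4, V)) (Function('h')(V, f) = Add(Mul(-7, Rational(7, 2)), Add(Mul(-4, V), f)) = Add(Rational(-49, 2), Add(f, Mul(-4, V))) = Add(Rational(-49, 2), f, Mul(-4, V)))
Mul(Add(-29941, Add(Mul(108, -41), -30)), Add(47201, Function('h')(-37, 97))) = Mul(Add(-29941, Add(Mul(108, -41), -30)), Add(47201, Add(Rational(-49, 2), 97, Mul(-4, -37)))) = Mul(Add(-29941, Add(-4428, -30)), Add(47201, Add(Rational(-49, 2), 97, 148))) = Mul(Add(-29941, -4458), Add(47201, Rational(441, 2))) = Mul(-34399, Rational(94843, 2)) = Rational(-3262504357, 2)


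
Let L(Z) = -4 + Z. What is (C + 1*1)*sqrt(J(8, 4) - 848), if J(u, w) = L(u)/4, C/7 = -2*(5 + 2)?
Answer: -1067*I*sqrt(7) ≈ -2823.0*I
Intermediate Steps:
C = -98 (C = 7*(-2*(5 + 2)) = 7*(-2*7) = 7*(-14) = -98)
J(u, w) = -1 + u/4 (J(u, w) = (-4 + u)/4 = (-4 + u)*(1/4) = -1 + u/4)
(C + 1*1)*sqrt(J(8, 4) - 848) = (-98 + 1*1)*sqrt((-1 + (1/4)*8) - 848) = (-98 + 1)*sqrt((-1 + 2) - 848) = -97*sqrt(1 - 848) = -1067*I*sqrt(7)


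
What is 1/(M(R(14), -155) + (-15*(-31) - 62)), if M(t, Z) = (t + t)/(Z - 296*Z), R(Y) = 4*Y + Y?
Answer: 9145/3685463 ≈ 0.0024814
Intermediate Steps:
R(Y) = 5*Y
M(t, Z) = -2*t/(295*Z) (M(t, Z) = (2*t)/((-295*Z)) = (2*t)*(-1/(295*Z)) = -2*t/(295*Z))
1/(M(R(14), -155) + (-15*(-31) - 62)) = 1/(-2/295*5*14/(-155) + (-15*(-31) - 62)) = 1/(-2/295*70*(-1/155) + (465 - 62)) = 1/(28/9145 + 403) = 1/(3685463/9145) = 9145/3685463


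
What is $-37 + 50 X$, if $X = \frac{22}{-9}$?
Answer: $- \frac{1433}{9} \approx -159.22$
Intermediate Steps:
$X = - \frac{22}{9}$ ($X = 22 \left(- \frac{1}{9}\right) = - \frac{22}{9} \approx -2.4444$)
$-37 + 50 X = -37 + 50 \left(- \frac{22}{9}\right) = -37 - \frac{1100}{9} = - \frac{1433}{9}$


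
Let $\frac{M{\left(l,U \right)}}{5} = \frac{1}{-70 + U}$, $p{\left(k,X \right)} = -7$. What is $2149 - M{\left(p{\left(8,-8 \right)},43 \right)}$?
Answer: $\frac{58028}{27} \approx 2149.2$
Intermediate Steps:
$M{\left(l,U \right)} = \frac{5}{-70 + U}$
$2149 - M{\left(p{\left(8,-8 \right)},43 \right)} = 2149 - \frac{5}{-70 + 43} = 2149 - \frac{5}{-27} = 2149 - 5 \left(- \frac{1}{27}\right) = 2149 - - \frac{5}{27} = 2149 + \frac{5}{27} = \frac{58028}{27}$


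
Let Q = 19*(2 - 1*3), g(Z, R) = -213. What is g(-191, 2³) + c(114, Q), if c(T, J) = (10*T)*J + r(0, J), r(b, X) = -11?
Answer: -21884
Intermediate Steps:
Q = -19 (Q = 19*(2 - 3) = 19*(-1) = -19)
c(T, J) = -11 + 10*J*T (c(T, J) = (10*T)*J - 11 = 10*J*T - 11 = -11 + 10*J*T)
g(-191, 2³) + c(114, Q) = -213 + (-11 + 10*(-19)*114) = -213 + (-11 - 21660) = -213 - 21671 = -21884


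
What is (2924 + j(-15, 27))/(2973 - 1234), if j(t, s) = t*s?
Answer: 2519/1739 ≈ 1.4485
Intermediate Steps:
j(t, s) = s*t
(2924 + j(-15, 27))/(2973 - 1234) = (2924 + 27*(-15))/(2973 - 1234) = (2924 - 405)/1739 = 2519*(1/1739) = 2519/1739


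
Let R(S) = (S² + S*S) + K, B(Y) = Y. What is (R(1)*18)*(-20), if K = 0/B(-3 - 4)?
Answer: -720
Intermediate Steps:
K = 0 (K = 0/(-3 - 4) = 0/(-7) = 0*(-⅐) = 0)
R(S) = 2*S² (R(S) = (S² + S*S) + 0 = (S² + S²) + 0 = 2*S² + 0 = 2*S²)
(R(1)*18)*(-20) = ((2*1²)*18)*(-20) = ((2*1)*18)*(-20) = (2*18)*(-20) = 36*(-20) = -720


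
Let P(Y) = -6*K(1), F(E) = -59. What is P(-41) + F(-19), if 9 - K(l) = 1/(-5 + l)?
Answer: -229/2 ≈ -114.50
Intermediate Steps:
K(l) = 9 - 1/(-5 + l)
P(Y) = -111/2 (P(Y) = -6*(-46 + 9*1)/(-5 + 1) = -6*(-46 + 9)/(-4) = -(-3)*(-37)/2 = -6*37/4 = -111/2)
P(-41) + F(-19) = -111/2 - 59 = -229/2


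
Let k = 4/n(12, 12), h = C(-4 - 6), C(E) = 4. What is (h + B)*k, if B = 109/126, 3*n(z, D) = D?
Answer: 613/126 ≈ 4.8651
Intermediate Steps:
n(z, D) = D/3
B = 109/126 (B = 109*(1/126) = 109/126 ≈ 0.86508)
h = 4
k = 1 (k = 4/(((⅓)*12)) = 4/4 = 4*(¼) = 1)
(h + B)*k = (4 + 109/126)*1 = (613/126)*1 = 613/126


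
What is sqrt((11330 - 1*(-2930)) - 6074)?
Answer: sqrt(8186) ≈ 90.477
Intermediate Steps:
sqrt((11330 - 1*(-2930)) - 6074) = sqrt((11330 + 2930) - 6074) = sqrt(14260 - 6074) = sqrt(8186)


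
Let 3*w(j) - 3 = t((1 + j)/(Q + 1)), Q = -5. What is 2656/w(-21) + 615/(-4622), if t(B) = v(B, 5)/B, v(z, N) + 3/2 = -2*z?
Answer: 368276655/32354 ≈ 11383.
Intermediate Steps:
v(z, N) = -3/2 - 2*z
t(B) = (-3/2 - 2*B)/B
w(j) = ⅓ - 1/(2*(-¼ - j/4)) (w(j) = 1 + (-2 - 3*(-5 + 1)/(1 + j)/2)/3 = 1 + (-2 - 3*(-4/(1 + j))/2)/3 = 1 + (-2 - 3/(2*(-¼ - j/4)))/3 = 1 + (-⅔ - 1/(2*(-¼ - j/4))) = ⅓ - 1/(2*(-¼ - j/4)))
2656/w(-21) + 615/(-4622) = 2656/(((7 - 21)/(3*(1 - 21)))) + 615/(-4622) = 2656/(((⅓)*(-14)/(-20))) + 615*(-1/4622) = 2656/(((⅓)*(-1/20)*(-14))) - 615/4622 = 2656/(7/30) - 615/4622 = 2656*(30/7) - 615/4622 = 79680/7 - 615/4622 = 368276655/32354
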